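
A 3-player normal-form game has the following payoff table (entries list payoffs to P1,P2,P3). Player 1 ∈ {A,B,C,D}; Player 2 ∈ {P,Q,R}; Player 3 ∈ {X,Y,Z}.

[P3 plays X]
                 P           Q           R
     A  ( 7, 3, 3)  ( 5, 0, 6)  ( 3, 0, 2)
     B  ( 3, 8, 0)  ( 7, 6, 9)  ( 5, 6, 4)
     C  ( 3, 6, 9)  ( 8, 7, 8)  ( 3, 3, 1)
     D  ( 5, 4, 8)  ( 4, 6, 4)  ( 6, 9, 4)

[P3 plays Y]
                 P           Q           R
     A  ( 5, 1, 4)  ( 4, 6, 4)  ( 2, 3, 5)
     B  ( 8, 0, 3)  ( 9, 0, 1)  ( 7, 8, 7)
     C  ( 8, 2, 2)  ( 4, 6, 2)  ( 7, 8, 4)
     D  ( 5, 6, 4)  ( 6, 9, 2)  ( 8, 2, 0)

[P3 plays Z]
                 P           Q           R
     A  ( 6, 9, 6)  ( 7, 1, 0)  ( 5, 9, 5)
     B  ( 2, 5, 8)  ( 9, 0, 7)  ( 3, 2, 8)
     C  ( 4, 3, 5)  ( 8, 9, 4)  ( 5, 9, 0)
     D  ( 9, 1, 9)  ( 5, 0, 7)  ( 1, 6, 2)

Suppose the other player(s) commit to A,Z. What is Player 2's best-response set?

BR_2 = {P,R}

u_2(P vs A,Z) = 9
u_2(Q vs A,Z) = 1
u_2(R vs A,Z) = 9
max payoff 9 at {P,R}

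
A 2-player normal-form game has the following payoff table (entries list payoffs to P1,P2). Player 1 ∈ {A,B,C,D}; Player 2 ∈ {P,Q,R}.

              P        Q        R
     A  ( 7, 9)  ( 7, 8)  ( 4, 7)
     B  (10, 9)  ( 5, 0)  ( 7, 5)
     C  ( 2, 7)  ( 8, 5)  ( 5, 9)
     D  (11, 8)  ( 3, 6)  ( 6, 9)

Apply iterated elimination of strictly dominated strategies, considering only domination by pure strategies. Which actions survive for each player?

Remaining: P1:{B,D} P2:{P,R}

P2 drop Q (P beats it: A:9>8 B:9>0 C:7>5 D:8>6)
P1 drop A (B beats it: P:10>7 R:7>4)
P1 drop C (B beats it: P:10>2 R:7>5)
P1→{B,D} P2→{P,R}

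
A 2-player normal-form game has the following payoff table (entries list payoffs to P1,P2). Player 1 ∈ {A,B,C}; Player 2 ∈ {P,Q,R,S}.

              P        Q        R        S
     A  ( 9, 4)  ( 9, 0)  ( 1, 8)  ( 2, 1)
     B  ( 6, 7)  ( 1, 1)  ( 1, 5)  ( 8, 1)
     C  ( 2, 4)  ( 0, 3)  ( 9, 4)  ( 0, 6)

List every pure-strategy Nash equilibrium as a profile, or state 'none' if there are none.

(A,P): not NE [P2→R gives 8>4]
(A,Q): not NE [P2→R gives 8>0]
(A,R): not NE [P1→C gives 9>1]
(A,S): not NE [P1→B gives 8>2; P2→R gives 8>1]
(B,P): not NE [P1→A gives 9>6]
(B,Q): not NE [P1→A gives 9>1; P2→P gives 7>1]
(B,R): not NE [P1→C gives 9>1; P2→P gives 7>5]
(B,S): not NE [P2→P gives 7>1]
(C,P): not NE [P1→A gives 9>2; P2→S gives 6>4]
(C,Q): not NE [P1→A gives 9>0; P2→S gives 6>3]
(C,R): not NE [P2→S gives 6>4]
(C,S): not NE [P1→B gives 8>0]

PSNE: ∅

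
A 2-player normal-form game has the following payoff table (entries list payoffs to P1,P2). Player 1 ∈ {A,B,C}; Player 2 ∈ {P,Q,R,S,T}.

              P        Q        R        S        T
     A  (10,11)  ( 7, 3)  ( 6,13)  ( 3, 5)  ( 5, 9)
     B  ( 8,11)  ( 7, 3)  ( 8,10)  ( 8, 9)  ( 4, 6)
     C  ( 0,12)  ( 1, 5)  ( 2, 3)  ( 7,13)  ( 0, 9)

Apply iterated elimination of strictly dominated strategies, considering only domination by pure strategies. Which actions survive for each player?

Remaining: P1:{A,B} P2:{P,R}

P1 drop C (B beats it: P:8>0 Q:7>1 R:8>2 S:8>7 T:4>0)
P2 drop Q (P beats it: A:11>3 B:11>3)
P2 drop S (P beats it: A:11>5 B:11>9)
P2 drop T (P beats it: A:11>9 B:11>6)
P1→{A,B} P2→{P,R}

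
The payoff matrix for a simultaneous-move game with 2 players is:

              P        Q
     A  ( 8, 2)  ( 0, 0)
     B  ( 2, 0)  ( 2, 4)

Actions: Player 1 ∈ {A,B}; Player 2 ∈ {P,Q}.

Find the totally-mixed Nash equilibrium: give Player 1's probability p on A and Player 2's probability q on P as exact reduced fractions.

P1 indiff ⇒ q·8+(1-q)·0 = q·2+(1-q)·2 ⇒ q(6) = (1-q)(2) ⇒ q = 1/4
P2 indiff ⇒ p·2+(1-p)·0 = p·0+(1-p)·4 ⇒ p(2) = (1-p)(4) ⇒ p = 2/3

p=2/3, q=1/4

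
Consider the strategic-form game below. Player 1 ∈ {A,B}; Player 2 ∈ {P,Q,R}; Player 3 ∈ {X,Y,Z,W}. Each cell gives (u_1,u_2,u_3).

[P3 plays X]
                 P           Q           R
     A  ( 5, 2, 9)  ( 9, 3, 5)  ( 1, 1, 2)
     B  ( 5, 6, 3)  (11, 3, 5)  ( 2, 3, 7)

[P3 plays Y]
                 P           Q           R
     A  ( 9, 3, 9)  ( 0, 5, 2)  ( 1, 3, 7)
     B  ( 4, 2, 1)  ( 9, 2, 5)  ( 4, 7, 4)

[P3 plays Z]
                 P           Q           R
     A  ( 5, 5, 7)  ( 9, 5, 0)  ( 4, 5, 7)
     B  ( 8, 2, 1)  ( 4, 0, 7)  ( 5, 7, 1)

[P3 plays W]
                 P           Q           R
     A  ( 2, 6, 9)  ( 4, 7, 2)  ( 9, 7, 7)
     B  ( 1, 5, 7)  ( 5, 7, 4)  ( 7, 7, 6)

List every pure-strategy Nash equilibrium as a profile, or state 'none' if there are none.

NE set: (A,R,W)

(A,P,X): not NE [P2→Q gives 3>2]
(A,P,Y): not NE [P2→Q gives 5>3]
(A,P,Z): not NE [P1→B gives 8>5; P3→W gives 9>7]
(A,P,W): not NE [P2→R gives 7>6]
(A,Q,X): not NE [P1→B gives 11>9]
(A,Q,Y): not NE [P1→B gives 9>0; P3→X gives 5>2]
(A,Q,Z): not NE [P3→X gives 5>0]
(A,Q,W): not NE [P1→B gives 5>4; P3→X gives 5>2]
(A,R,X): not NE [P1→B gives 2>1; P2→Q gives 3>1; P3→W gives 7>2]
(A,R,Y): not NE [P1→B gives 4>1; P2→Q gives 5>3]
(A,R,Z): not NE [P1→B gives 5>4]
(A,R,W): NE
(B,P,X): not NE [P3→W gives 7>3]
(B,P,Y): not NE [P1→A gives 9>4; P2→R gives 7>2; P3→W gives 7>1]
(B,P,Z): not NE [P2→R gives 7>2; P3→W gives 7>1]
(B,P,W): not NE [P1→A gives 2>1; P2→R gives 7>5]
(B,Q,X): not NE [P2→P gives 6>3; P3→Z gives 7>5]
(B,Q,Y): not NE [P2→R gives 7>2; P3→Z gives 7>5]
(B,Q,Z): not NE [P1→A gives 9>4; P2→R gives 7>0]
(B,Q,W): not NE [P3→Z gives 7>4]
(B,R,X): not NE [P2→P gives 6>3]
(B,R,Y): not NE [P3→X gives 7>4]
(B,R,Z): not NE [P3→X gives 7>1]
(B,R,W): not NE [P1→A gives 9>7; P3→X gives 7>6]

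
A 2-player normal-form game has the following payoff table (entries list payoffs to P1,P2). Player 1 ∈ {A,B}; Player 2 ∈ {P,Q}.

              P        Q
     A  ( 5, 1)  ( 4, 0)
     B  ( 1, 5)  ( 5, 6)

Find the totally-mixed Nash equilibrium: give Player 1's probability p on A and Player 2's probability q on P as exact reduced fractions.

P1 indiff ⇒ q·5+(1-q)·4 = q·1+(1-q)·5 ⇒ q(4) = (1-q)(1) ⇒ q = 1/5
P2 indiff ⇒ p·1+(1-p)·5 = p·0+(1-p)·6 ⇒ p(1) = (1-p)(1) ⇒ p = 1/2

p=1/2, q=1/5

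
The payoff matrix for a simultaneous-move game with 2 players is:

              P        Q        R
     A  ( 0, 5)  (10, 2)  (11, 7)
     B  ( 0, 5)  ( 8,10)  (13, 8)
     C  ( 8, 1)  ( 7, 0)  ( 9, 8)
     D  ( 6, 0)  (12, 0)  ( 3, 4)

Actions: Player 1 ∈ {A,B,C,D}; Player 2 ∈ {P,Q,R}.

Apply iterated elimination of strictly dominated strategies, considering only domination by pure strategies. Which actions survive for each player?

P2 drop P (R beats it: A:7>5 B:8>5 C:8>1 D:4>0)
P1 drop C (A beats it: Q:10>7 R:11>9)
P1→{A,B,D} P2→{Q,R}

Survivors P1:{A,B,D} P2:{Q,R}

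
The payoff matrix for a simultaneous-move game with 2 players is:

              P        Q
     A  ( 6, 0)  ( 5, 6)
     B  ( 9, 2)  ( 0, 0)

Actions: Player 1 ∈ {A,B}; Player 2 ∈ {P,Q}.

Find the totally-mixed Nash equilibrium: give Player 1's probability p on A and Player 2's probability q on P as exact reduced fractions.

P1 indiff ⇒ q·6+(1-q)·5 = q·9+(1-q)·0 ⇒ q(-3) = (1-q)(-5) ⇒ q = 5/8
P2 indiff ⇒ p·0+(1-p)·2 = p·6+(1-p)·0 ⇒ p(-6) = (1-p)(-2) ⇒ p = 1/4

(p,q) = (1/4, 5/8)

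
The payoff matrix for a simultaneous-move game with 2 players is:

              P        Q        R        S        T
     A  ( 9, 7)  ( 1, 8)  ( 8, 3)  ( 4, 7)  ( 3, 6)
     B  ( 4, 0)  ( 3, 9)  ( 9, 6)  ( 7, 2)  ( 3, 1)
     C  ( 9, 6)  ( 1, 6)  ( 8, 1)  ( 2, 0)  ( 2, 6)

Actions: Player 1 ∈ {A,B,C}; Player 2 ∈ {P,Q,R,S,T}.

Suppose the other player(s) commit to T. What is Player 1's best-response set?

BR_1 = {A,B}

u_1(A vs T) = 3
u_1(B vs T) = 3
u_1(C vs T) = 2
max payoff 3 at {A,B}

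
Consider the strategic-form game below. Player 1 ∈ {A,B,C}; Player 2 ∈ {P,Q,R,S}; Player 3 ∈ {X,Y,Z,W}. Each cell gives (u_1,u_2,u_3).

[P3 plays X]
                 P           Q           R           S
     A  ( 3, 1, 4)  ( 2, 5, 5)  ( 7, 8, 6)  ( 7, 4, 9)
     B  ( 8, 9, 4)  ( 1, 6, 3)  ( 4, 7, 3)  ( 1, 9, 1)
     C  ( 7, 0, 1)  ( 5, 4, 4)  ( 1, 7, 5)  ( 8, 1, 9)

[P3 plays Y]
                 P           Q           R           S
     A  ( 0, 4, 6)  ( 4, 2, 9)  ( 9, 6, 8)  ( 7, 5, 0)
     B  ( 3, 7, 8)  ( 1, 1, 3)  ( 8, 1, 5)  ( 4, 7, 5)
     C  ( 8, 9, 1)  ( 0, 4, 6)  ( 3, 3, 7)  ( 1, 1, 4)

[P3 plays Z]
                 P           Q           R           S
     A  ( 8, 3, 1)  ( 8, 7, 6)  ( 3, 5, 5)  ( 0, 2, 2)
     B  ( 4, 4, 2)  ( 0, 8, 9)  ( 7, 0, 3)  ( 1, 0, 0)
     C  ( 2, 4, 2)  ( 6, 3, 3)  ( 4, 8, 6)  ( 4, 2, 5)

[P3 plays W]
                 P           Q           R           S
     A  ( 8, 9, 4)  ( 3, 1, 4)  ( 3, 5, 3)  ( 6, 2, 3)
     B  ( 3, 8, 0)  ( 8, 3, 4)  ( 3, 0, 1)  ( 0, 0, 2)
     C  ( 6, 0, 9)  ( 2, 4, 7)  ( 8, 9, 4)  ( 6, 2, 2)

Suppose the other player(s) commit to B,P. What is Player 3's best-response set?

u_3(X vs B,P) = 4
u_3(Y vs B,P) = 8
u_3(Z vs B,P) = 2
u_3(W vs B,P) = 0
max payoff 8 at {Y}

P3 best: {Y}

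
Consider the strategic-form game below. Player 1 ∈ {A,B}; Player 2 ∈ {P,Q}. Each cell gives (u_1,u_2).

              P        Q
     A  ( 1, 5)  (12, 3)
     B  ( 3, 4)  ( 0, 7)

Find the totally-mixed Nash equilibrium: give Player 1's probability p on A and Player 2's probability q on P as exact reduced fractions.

P1 mixes 3/5 on A; P2 mixes 6/7 on P

P1 indiff ⇒ q·1+(1-q)·12 = q·3+(1-q)·0 ⇒ q(-2) = (1-q)(-12) ⇒ q = 6/7
P2 indiff ⇒ p·5+(1-p)·4 = p·3+(1-p)·7 ⇒ p(2) = (1-p)(3) ⇒ p = 3/5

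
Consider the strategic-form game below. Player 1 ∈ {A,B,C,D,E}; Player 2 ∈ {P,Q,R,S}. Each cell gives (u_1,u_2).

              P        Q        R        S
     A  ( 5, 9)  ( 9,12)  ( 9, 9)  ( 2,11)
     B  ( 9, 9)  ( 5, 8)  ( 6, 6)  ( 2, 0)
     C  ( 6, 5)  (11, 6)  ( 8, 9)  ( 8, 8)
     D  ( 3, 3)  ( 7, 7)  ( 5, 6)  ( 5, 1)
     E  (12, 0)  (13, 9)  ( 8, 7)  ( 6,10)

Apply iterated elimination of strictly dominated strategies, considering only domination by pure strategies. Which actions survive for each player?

IESDS → P1:{A,C,E} P2:{Q,R,S}

P1 drop B (E beats it: P:12>9 Q:13>5 R:8>6 S:6>2)
P1 drop D (C beats it: P:6>3 Q:11>7 R:8>5 S:8>5)
P2 drop P (Q beats it: A:12>9 C:6>5 E:9>0)
P1→{A,C,E} P2→{Q,R,S}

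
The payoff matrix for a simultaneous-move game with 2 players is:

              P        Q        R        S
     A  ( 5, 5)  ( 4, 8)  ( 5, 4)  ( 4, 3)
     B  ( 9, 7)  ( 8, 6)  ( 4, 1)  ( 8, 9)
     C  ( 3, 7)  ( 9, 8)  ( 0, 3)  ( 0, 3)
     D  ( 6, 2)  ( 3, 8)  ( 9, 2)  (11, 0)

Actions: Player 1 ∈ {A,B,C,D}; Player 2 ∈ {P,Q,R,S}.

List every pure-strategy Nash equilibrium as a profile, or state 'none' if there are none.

(A,P): not NE [P1→B gives 9>5; P2→Q gives 8>5]
(A,Q): not NE [P1→C gives 9>4]
(A,R): not NE [P1→D gives 9>5; P2→Q gives 8>4]
(A,S): not NE [P1→D gives 11>4; P2→Q gives 8>3]
(B,P): not NE [P2→S gives 9>7]
(B,Q): not NE [P1→C gives 9>8; P2→S gives 9>6]
(B,R): not NE [P1→D gives 9>4; P2→S gives 9>1]
(B,S): not NE [P1→D gives 11>8]
(C,P): not NE [P1→B gives 9>3; P2→Q gives 8>7]
(C,Q): NE
(C,R): not NE [P1→D gives 9>0; P2→Q gives 8>3]
(C,S): not NE [P1→D gives 11>0; P2→Q gives 8>3]
(D,P): not NE [P1→B gives 9>6; P2→Q gives 8>2]
(D,Q): not NE [P1→C gives 9>3]
(D,R): not NE [P2→Q gives 8>2]
(D,S): not NE [P2→Q gives 8>0]

NE set: (C,Q)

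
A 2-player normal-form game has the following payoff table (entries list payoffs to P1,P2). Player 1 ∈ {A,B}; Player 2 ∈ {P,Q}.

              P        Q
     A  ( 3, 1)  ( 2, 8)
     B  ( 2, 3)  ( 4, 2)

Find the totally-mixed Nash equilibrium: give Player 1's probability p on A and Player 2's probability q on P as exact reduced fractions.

P1 indiff ⇒ q·3+(1-q)·2 = q·2+(1-q)·4 ⇒ q(1) = (1-q)(2) ⇒ q = 2/3
P2 indiff ⇒ p·1+(1-p)·3 = p·8+(1-p)·2 ⇒ p(-7) = (1-p)(-1) ⇒ p = 1/8

p=1/8, q=2/3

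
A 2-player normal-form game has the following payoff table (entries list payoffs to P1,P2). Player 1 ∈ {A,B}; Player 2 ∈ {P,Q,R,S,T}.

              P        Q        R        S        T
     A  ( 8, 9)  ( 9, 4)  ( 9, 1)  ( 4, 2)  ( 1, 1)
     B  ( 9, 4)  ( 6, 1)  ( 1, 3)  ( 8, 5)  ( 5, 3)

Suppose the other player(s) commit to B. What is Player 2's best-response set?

u_2(P vs B) = 4
u_2(Q vs B) = 1
u_2(R vs B) = 3
u_2(S vs B) = 5
u_2(T vs B) = 3
max payoff 5 at {S}

argmax u_2 = {S}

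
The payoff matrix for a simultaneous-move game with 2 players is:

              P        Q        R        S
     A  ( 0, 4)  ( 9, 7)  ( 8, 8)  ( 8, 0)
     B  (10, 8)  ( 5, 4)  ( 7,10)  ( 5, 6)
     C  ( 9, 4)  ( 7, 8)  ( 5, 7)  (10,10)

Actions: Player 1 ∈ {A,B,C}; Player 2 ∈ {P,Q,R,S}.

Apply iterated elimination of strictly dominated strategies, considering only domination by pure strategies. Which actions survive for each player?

P2 drop P (R beats it: A:8>4 B:10>8 C:7>4)
P1 drop B (A beats it: Q:9>5 R:8>7 S:8>5)
P1→{A,C} P2→{Q,R,S}

Remaining: P1:{A,C} P2:{Q,R,S}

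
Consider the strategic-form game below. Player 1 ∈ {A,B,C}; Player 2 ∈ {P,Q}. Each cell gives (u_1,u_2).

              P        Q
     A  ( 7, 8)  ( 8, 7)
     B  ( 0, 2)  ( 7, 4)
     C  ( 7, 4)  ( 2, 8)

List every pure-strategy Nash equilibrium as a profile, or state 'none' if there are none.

(A,P): NE
(A,Q): not NE [P2→P gives 8>7]
(B,P): not NE [P1→C gives 7>0; P2→Q gives 4>2]
(B,Q): not NE [P1→A gives 8>7]
(C,P): not NE [P2→Q gives 8>4]
(C,Q): not NE [P1→A gives 8>2]

PSNE = {(A,P)}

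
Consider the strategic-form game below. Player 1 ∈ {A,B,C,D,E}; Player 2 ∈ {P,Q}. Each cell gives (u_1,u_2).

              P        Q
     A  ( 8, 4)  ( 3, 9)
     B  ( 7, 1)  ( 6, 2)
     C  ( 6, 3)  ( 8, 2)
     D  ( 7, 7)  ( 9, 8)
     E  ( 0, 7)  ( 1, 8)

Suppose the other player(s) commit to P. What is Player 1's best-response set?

argmax u_1 = {A}

u_1(A vs P) = 8
u_1(B vs P) = 7
u_1(C vs P) = 6
u_1(D vs P) = 7
u_1(E vs P) = 0
max payoff 8 at {A}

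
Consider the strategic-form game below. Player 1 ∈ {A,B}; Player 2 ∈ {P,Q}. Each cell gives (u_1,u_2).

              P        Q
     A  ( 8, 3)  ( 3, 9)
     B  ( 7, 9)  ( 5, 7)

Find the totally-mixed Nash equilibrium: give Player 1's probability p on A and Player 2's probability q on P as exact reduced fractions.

P1 indiff ⇒ q·8+(1-q)·3 = q·7+(1-q)·5 ⇒ q(1) = (1-q)(2) ⇒ q = 2/3
P2 indiff ⇒ p·3+(1-p)·9 = p·9+(1-p)·7 ⇒ p(-6) = (1-p)(-2) ⇒ p = 1/4

p=1/4, q=2/3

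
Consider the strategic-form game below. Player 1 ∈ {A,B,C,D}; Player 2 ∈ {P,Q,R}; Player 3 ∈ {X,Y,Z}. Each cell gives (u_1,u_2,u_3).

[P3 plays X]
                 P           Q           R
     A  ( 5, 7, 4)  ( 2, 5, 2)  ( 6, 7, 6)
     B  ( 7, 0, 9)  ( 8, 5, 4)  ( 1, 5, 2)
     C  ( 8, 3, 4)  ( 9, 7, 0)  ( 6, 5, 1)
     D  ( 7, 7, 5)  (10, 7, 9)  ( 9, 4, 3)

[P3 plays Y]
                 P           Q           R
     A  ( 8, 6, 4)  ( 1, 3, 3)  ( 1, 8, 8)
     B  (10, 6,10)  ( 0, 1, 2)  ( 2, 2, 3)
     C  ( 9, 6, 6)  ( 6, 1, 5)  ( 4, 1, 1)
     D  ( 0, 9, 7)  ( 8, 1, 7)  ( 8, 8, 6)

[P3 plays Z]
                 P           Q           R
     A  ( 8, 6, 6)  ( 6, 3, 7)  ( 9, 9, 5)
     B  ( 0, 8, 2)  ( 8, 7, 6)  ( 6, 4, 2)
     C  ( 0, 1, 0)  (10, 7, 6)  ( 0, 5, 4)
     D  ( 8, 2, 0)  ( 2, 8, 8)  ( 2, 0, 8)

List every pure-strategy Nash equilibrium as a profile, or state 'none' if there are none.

(A,P,X): not NE [P1→C gives 8>5; P3→Z gives 6>4]
(A,P,Y): not NE [P1→B gives 10>8; P2→R gives 8>6; P3→Z gives 6>4]
(A,P,Z): not NE [P2→R gives 9>6]
(A,Q,X): not NE [P1→D gives 10>2; P2→R gives 7>5; P3→Z gives 7>2]
(A,Q,Y): not NE [P1→D gives 8>1; P2→R gives 8>3; P3→Z gives 7>3]
(A,Q,Z): not NE [P1→C gives 10>6; P2→R gives 9>3]
(A,R,X): not NE [P1→D gives 9>6; P3→Y gives 8>6]
(A,R,Y): not NE [P1→D gives 8>1]
(A,R,Z): not NE [P3→Y gives 8>5]
(B,P,X): not NE [P1→C gives 8>7; P2→R gives 5>0; P3→Y gives 10>9]
(B,P,Y): NE
(B,P,Z): not NE [P1→D gives 8>0; P3→Y gives 10>2]
(B,Q,X): not NE [P1→D gives 10>8; P3→Z gives 6>4]
(B,Q,Y): not NE [P1→D gives 8>0; P2→P gives 6>1; P3→Z gives 6>2]
(B,Q,Z): not NE [P1→C gives 10>8; P2→P gives 8>7]
(B,R,X): not NE [P1→D gives 9>1; P3→Y gives 3>2]
(B,R,Y): not NE [P1→D gives 8>2; P2→P gives 6>2]
(B,R,Z): not NE [P1→A gives 9>6; P2→P gives 8>4; P3→Y gives 3>2]
(C,P,X): not NE [P2→Q gives 7>3; P3→Y gives 6>4]
(C,P,Y): not NE [P1→B gives 10>9]
(C,P,Z): not NE [P1→D gives 8>0; P2→Q gives 7>1; P3→Y gives 6>0]
(C,Q,X): not NE [P1→D gives 10>9; P3→Z gives 6>0]
(C,Q,Y): not NE [P1→D gives 8>6; P2→P gives 6>1; P3→Z gives 6>5]
(C,Q,Z): NE
(C,R,X): not NE [P1→D gives 9>6; P2→Q gives 7>5; P3→Z gives 4>1]
(C,R,Y): not NE [P1→D gives 8>4; P2→P gives 6>1; P3→Z gives 4>1]
(C,R,Z): not NE [P1→A gives 9>0; P2→Q gives 7>5]
(D,P,X): not NE [P1→C gives 8>7; P3→Y gives 7>5]
(D,P,Y): not NE [P1→B gives 10>0]
(D,P,Z): not NE [P2→Q gives 8>2; P3→Y gives 7>0]
(D,Q,X): NE
(D,Q,Y): not NE [P2→P gives 9>1; P3→X gives 9>7]
(D,Q,Z): not NE [P1→C gives 10>2; P3→X gives 9>8]
(D,R,X): not NE [P2→Q gives 7>4; P3→Z gives 8>3]
(D,R,Y): not NE [P2→P gives 9>8; P3→Z gives 8>6]
(D,R,Z): not NE [P1→A gives 9>2; P2→Q gives 8>0]

Nash profiles: (B,P,Y), (C,Q,Z), (D,Q,X)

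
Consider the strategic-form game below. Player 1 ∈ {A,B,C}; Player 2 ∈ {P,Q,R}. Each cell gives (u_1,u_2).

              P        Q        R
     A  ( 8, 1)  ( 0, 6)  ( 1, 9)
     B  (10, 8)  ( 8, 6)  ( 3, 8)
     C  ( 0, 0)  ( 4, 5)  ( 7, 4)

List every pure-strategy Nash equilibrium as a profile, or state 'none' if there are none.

NE set: (B,P)

(A,P): not NE [P1→B gives 10>8; P2→R gives 9>1]
(A,Q): not NE [P1→B gives 8>0; P2→R gives 9>6]
(A,R): not NE [P1→C gives 7>1]
(B,P): NE
(B,Q): not NE [P2→R gives 8>6]
(B,R): not NE [P1→C gives 7>3]
(C,P): not NE [P1→B gives 10>0; P2→Q gives 5>0]
(C,Q): not NE [P1→B gives 8>4]
(C,R): not NE [P2→Q gives 5>4]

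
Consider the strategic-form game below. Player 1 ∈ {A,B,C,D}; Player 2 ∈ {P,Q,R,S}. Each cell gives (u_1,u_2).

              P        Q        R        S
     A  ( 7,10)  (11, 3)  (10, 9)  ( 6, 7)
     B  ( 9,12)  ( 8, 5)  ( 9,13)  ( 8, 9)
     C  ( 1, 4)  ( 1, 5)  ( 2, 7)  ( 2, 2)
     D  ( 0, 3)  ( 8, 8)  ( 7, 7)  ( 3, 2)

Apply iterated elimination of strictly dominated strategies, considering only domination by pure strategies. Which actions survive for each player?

P1 drop C (A beats it: P:7>1 Q:11>1 R:10>2 S:6>2)
P1 drop D (A beats it: P:7>0 Q:11>8 R:10>7 S:6>3)
P2 drop Q (P beats it: A:10>3 B:12>5)
P2 drop S (P beats it: A:10>7 B:12>9)
P1→{A,B} P2→{P,R}

Remaining: P1:{A,B} P2:{P,R}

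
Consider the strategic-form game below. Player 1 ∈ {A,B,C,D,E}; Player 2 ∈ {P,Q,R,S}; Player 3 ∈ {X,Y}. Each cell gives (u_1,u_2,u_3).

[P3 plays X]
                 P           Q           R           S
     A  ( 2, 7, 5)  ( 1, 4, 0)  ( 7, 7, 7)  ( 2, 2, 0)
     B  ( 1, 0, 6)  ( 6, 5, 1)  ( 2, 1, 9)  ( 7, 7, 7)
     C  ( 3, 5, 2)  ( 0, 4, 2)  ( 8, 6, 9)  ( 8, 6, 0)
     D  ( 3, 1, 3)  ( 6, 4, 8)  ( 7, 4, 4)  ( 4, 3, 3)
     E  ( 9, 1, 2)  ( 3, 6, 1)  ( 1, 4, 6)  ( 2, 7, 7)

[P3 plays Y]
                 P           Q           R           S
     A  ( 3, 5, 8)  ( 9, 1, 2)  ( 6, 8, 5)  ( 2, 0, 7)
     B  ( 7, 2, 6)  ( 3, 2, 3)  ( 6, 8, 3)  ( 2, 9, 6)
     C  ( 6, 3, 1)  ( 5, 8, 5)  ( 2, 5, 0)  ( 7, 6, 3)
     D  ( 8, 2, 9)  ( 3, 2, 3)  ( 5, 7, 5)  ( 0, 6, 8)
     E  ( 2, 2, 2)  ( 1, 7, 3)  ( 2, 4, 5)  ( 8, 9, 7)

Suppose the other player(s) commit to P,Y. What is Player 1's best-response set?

BR_1 = {D}

u_1(A vs P,Y) = 3
u_1(B vs P,Y) = 7
u_1(C vs P,Y) = 6
u_1(D vs P,Y) = 8
u_1(E vs P,Y) = 2
max payoff 8 at {D}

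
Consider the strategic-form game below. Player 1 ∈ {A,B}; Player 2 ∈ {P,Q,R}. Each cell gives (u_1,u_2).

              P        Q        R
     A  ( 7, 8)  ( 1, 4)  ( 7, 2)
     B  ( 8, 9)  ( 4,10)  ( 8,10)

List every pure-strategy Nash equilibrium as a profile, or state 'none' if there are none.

(A,P): not NE [P1→B gives 8>7]
(A,Q): not NE [P1→B gives 4>1; P2→P gives 8>4]
(A,R): not NE [P1→B gives 8>7; P2→P gives 8>2]
(B,P): not NE [P2→R gives 10>9]
(B,Q): NE
(B,R): NE

PSNE = {(B,Q), (B,R)}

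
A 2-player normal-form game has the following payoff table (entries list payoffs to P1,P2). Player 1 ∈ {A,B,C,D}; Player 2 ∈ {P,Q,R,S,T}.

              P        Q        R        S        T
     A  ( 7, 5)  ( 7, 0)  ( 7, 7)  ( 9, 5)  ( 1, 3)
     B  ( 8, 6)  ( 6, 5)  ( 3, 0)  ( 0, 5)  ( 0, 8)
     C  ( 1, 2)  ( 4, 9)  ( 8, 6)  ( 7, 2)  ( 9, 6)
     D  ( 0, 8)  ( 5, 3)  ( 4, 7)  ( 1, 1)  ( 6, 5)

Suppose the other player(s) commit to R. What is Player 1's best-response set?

P1 best: {C}

u_1(A vs R) = 7
u_1(B vs R) = 3
u_1(C vs R) = 8
u_1(D vs R) = 4
max payoff 8 at {C}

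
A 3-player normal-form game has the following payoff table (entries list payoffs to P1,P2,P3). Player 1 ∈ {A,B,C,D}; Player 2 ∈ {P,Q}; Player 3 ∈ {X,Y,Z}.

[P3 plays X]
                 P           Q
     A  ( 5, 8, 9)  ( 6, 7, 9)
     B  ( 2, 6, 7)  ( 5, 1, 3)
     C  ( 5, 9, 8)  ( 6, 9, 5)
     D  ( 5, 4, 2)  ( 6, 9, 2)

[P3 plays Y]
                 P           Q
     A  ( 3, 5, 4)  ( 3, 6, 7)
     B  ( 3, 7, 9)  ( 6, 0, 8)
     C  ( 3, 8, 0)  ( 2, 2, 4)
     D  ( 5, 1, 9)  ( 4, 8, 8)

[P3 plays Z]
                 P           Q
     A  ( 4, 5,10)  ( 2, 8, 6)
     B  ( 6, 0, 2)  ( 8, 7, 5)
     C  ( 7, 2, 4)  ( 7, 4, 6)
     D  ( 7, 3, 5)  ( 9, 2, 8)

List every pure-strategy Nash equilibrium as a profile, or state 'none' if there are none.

PSNE = {(C,P,X)}

(A,P,X): not NE [P3→Z gives 10>9]
(A,P,Y): not NE [P1→D gives 5>3; P2→Q gives 6>5; P3→Z gives 10>4]
(A,P,Z): not NE [P1→D gives 7>4; P2→Q gives 8>5]
(A,Q,X): not NE [P2→P gives 8>7]
(A,Q,Y): not NE [P1→B gives 6>3; P3→X gives 9>7]
(A,Q,Z): not NE [P1→D gives 9>2; P3→X gives 9>6]
(B,P,X): not NE [P1→D gives 5>2; P3→Y gives 9>7]
(B,P,Y): not NE [P1→D gives 5>3]
(B,P,Z): not NE [P1→D gives 7>6; P2→Q gives 7>0; P3→Y gives 9>2]
(B,Q,X): not NE [P1→D gives 6>5; P2→P gives 6>1; P3→Y gives 8>3]
(B,Q,Y): not NE [P2→P gives 7>0]
(B,Q,Z): not NE [P1→D gives 9>8; P3→Y gives 8>5]
(C,P,X): NE
(C,P,Y): not NE [P1→D gives 5>3; P3→X gives 8>0]
(C,P,Z): not NE [P2→Q gives 4>2; P3→X gives 8>4]
(C,Q,X): not NE [P3→Z gives 6>5]
(C,Q,Y): not NE [P1→B gives 6>2; P2→P gives 8>2; P3→Z gives 6>4]
(C,Q,Z): not NE [P1→D gives 9>7]
(D,P,X): not NE [P2→Q gives 9>4; P3→Y gives 9>2]
(D,P,Y): not NE [P2→Q gives 8>1]
(D,P,Z): not NE [P3→Y gives 9>5]
(D,Q,X): not NE [P3→Z gives 8>2]
(D,Q,Y): not NE [P1→B gives 6>4]
(D,Q,Z): not NE [P2→P gives 3>2]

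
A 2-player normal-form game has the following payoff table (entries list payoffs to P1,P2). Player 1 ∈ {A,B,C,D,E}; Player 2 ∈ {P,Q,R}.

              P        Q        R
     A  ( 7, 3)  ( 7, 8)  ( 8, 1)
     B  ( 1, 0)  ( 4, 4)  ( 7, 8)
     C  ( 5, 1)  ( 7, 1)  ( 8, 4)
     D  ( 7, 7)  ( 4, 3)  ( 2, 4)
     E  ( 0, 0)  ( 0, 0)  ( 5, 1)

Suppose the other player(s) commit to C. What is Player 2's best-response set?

P2 best: {R}

u_2(P vs C) = 1
u_2(Q vs C) = 1
u_2(R vs C) = 4
max payoff 4 at {R}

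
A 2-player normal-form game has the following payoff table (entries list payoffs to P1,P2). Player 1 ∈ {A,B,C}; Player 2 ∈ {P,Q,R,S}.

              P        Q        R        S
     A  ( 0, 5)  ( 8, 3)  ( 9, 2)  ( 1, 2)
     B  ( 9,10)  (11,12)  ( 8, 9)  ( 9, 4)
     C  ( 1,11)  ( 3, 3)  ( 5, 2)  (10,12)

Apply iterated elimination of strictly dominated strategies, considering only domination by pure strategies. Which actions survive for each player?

Survivors P1:{B,C} P2:{P,Q,S}

P2 drop R (P beats it: A:5>2 B:10>9 C:11>2)
P1 drop A (B beats it: P:9>0 Q:11>8 S:9>1)
P1→{B,C} P2→{P,Q,S}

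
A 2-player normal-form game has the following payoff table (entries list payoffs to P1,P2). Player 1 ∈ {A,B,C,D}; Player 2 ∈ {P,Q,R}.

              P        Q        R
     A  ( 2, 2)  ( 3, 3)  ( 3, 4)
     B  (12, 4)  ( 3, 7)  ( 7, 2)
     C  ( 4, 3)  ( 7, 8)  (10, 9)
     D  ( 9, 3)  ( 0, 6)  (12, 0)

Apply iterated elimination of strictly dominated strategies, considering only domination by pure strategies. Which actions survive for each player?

IESDS → P1:{C,D} P2:{Q,R}

P1 drop A (C beats it: P:4>2 Q:7>3 R:10>3)
P2 drop P (Q beats it: B:7>4 C:8>3 D:6>3)
P1 drop B (C beats it: Q:7>3 R:10>7)
P1→{C,D} P2→{Q,R}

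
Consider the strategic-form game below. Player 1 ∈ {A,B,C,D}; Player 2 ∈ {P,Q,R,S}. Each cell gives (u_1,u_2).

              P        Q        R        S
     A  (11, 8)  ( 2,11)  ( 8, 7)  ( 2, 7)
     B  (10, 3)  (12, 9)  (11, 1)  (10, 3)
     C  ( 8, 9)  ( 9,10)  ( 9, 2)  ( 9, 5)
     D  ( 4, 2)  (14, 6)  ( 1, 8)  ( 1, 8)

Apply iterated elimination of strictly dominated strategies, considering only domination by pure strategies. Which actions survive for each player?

P1 drop C (B beats it: P:10>8 Q:12>9 R:11>9 S:10>9)
P2 drop P (Q beats it: A:11>8 B:9>3 D:6>2)
P1 drop A (B beats it: Q:12>2 R:11>8 S:10>2)
P1→{B,D} P2→{Q,R,S}

Remaining: P1:{B,D} P2:{Q,R,S}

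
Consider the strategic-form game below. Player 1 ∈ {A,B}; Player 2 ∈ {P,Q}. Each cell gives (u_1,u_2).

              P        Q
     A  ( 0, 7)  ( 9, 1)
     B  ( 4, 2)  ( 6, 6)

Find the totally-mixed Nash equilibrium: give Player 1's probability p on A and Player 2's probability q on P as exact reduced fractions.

(p,q) = (2/5, 3/7)

P1 indiff ⇒ q·0+(1-q)·9 = q·4+(1-q)·6 ⇒ q(-4) = (1-q)(-3) ⇒ q = 3/7
P2 indiff ⇒ p·7+(1-p)·2 = p·1+(1-p)·6 ⇒ p(6) = (1-p)(4) ⇒ p = 2/5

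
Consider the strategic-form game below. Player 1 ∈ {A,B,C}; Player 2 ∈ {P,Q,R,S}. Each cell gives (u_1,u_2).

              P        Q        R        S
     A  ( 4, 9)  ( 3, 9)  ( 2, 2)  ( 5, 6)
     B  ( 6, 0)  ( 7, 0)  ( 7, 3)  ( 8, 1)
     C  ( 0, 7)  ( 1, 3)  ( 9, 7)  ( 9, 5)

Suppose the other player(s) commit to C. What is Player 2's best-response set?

u_2(P vs C) = 7
u_2(Q vs C) = 3
u_2(R vs C) = 7
u_2(S vs C) = 5
max payoff 7 at {P,R}

BR_2 = {P,R}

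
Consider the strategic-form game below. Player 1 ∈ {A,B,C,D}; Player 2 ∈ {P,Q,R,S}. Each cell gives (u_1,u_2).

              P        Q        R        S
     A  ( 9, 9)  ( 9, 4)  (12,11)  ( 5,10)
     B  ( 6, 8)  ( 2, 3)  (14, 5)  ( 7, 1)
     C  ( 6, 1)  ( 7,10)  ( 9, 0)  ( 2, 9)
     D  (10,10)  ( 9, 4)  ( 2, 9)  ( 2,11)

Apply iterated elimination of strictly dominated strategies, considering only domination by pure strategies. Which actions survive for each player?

P1 drop C (A beats it: P:9>6 Q:9>7 R:12>9 S:5>2)
P2 drop Q (P beats it: A:9>4 B:8>3 D:10>4)
P1→{A,B,D} P2→{P,R,S}

Remaining: P1:{A,B,D} P2:{P,R,S}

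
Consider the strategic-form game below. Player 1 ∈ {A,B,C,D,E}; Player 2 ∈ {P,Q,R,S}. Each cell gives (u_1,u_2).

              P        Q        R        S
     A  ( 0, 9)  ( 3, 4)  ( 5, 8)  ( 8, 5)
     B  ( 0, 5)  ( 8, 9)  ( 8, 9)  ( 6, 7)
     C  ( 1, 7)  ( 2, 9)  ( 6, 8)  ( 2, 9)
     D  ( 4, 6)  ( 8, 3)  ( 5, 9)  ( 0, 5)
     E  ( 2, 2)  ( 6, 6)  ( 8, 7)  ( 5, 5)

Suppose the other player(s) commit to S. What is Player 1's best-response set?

argmax u_1 = {A}

u_1(A vs S) = 8
u_1(B vs S) = 6
u_1(C vs S) = 2
u_1(D vs S) = 0
u_1(E vs S) = 5
max payoff 8 at {A}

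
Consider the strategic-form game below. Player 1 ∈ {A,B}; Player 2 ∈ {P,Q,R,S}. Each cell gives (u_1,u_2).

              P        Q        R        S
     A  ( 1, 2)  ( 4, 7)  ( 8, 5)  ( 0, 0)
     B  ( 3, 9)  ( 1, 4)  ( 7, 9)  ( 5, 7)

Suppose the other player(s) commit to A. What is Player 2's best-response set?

argmax u_2 = {Q}

u_2(P vs A) = 2
u_2(Q vs A) = 7
u_2(R vs A) = 5
u_2(S vs A) = 0
max payoff 7 at {Q}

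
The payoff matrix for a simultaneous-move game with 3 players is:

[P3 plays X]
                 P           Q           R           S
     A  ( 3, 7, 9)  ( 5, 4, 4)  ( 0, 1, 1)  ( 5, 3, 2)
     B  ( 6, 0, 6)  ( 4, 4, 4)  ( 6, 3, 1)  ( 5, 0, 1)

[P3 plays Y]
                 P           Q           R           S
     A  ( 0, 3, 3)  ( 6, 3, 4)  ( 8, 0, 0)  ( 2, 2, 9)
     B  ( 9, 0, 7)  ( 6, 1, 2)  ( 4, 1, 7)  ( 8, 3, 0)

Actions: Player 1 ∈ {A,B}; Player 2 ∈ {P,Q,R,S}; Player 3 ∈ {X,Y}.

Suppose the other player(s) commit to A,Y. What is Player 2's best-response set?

argmax u_2 = {P,Q}

u_2(P vs A,Y) = 3
u_2(Q vs A,Y) = 3
u_2(R vs A,Y) = 0
u_2(S vs A,Y) = 2
max payoff 3 at {P,Q}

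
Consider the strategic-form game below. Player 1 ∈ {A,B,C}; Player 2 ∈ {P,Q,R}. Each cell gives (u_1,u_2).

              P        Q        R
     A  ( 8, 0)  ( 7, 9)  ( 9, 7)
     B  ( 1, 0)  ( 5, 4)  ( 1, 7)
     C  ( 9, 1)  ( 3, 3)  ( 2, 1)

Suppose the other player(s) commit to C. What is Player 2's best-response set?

BR_2 = {Q}

u_2(P vs C) = 1
u_2(Q vs C) = 3
u_2(R vs C) = 1
max payoff 3 at {Q}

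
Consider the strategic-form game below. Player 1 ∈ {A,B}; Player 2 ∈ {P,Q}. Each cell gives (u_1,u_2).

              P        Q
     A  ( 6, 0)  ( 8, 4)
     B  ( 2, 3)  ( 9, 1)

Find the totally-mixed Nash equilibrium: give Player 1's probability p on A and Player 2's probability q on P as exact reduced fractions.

P1 indiff ⇒ q·6+(1-q)·8 = q·2+(1-q)·9 ⇒ q(4) = (1-q)(1) ⇒ q = 1/5
P2 indiff ⇒ p·0+(1-p)·3 = p·4+(1-p)·1 ⇒ p(-4) = (1-p)(-2) ⇒ p = 1/3

p=1/3, q=1/5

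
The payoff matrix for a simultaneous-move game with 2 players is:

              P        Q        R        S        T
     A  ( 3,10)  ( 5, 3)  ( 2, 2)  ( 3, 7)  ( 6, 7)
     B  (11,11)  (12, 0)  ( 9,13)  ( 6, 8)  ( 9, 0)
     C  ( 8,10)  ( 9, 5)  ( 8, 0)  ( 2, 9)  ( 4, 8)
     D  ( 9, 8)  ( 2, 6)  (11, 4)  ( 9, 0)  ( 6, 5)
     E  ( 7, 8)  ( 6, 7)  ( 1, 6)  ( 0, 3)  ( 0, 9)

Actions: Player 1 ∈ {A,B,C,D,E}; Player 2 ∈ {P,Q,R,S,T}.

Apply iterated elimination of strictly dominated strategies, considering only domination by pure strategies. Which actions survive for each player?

Survivors P1:{B,D} P2:{P,R}

P1 drop A (B beats it: P:11>3 Q:12>5 R:9>2 S:6>3 T:9>6)
P1 drop C (B beats it: P:11>8 Q:12>9 R:9>8 S:6>2 T:9>4)
P1 drop E (B beats it: P:11>7 Q:12>6 R:9>1 S:6>0 T:9>0)
P2 drop Q (P beats it: B:11>0 D:8>6)
P2 drop S (P beats it: B:11>8 D:8>0)
P2 drop T (P beats it: B:11>0 D:8>5)
P1→{B,D} P2→{P,R}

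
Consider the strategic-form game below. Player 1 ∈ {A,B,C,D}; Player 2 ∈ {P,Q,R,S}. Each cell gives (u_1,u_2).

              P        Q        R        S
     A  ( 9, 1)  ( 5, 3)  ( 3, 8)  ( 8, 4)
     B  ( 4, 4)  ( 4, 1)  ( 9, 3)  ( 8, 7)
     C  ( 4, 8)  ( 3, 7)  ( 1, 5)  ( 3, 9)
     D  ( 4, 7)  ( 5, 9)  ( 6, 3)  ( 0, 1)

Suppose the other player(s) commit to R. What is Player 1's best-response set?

P1 best: {B}

u_1(A vs R) = 3
u_1(B vs R) = 9
u_1(C vs R) = 1
u_1(D vs R) = 6
max payoff 9 at {B}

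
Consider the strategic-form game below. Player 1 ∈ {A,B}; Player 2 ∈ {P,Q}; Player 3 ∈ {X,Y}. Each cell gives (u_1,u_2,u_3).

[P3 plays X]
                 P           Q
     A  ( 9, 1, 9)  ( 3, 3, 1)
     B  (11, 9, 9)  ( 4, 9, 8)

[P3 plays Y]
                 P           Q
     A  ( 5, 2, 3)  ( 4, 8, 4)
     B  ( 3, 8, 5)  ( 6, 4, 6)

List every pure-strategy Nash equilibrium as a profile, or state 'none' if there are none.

PSNE = {(B,P,X), (B,Q,X)}

(A,P,X): not NE [P1→B gives 11>9; P2→Q gives 3>1]
(A,P,Y): not NE [P2→Q gives 8>2; P3→X gives 9>3]
(A,Q,X): not NE [P1→B gives 4>3; P3→Y gives 4>1]
(A,Q,Y): not NE [P1→B gives 6>4]
(B,P,X): NE
(B,P,Y): not NE [P1→A gives 5>3; P3→X gives 9>5]
(B,Q,X): NE
(B,Q,Y): not NE [P2→P gives 8>4; P3→X gives 8>6]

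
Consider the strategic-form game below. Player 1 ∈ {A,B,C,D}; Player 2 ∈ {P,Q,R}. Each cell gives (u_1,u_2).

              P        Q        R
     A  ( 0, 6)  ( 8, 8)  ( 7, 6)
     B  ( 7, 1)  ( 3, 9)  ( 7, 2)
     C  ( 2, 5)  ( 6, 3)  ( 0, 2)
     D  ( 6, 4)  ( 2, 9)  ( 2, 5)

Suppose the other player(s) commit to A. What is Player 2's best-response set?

BR_2 = {Q}

u_2(P vs A) = 6
u_2(Q vs A) = 8
u_2(R vs A) = 6
max payoff 8 at {Q}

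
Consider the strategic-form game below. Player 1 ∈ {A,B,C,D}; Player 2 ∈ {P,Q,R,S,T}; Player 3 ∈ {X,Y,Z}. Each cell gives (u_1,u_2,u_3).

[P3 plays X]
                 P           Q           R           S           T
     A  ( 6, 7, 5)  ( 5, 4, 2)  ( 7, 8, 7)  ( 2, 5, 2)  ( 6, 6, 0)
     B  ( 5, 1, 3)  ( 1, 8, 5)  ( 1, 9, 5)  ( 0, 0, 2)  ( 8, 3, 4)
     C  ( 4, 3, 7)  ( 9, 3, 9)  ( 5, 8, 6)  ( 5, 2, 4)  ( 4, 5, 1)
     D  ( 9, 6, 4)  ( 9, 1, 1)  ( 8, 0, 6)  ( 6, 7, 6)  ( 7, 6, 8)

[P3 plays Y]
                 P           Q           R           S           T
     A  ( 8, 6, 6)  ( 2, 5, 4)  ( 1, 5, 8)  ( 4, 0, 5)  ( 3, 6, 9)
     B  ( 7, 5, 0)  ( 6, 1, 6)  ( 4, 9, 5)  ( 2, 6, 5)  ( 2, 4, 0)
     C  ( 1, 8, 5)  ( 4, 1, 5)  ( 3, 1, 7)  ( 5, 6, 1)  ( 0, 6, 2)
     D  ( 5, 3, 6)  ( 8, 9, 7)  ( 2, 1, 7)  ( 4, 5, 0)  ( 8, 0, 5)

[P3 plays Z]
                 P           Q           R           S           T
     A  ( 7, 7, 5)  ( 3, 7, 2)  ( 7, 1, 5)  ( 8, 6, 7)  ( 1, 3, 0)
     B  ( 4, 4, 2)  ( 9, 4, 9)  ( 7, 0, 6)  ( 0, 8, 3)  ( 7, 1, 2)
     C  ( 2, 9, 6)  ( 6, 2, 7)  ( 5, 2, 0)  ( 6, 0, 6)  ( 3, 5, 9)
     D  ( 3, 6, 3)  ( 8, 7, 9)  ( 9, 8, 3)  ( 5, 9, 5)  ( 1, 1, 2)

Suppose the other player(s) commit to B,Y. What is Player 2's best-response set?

BR_2 = {R}

u_2(P vs B,Y) = 5
u_2(Q vs B,Y) = 1
u_2(R vs B,Y) = 9
u_2(S vs B,Y) = 6
u_2(T vs B,Y) = 4
max payoff 9 at {R}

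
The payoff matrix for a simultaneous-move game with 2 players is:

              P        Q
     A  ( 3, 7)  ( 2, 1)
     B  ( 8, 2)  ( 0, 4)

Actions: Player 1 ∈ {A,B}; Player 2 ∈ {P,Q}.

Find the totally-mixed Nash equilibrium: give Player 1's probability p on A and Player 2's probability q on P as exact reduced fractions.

P1 mixes 1/4 on A; P2 mixes 2/7 on P

P1 indiff ⇒ q·3+(1-q)·2 = q·8+(1-q)·0 ⇒ q(-5) = (1-q)(-2) ⇒ q = 2/7
P2 indiff ⇒ p·7+(1-p)·2 = p·1+(1-p)·4 ⇒ p(6) = (1-p)(2) ⇒ p = 1/4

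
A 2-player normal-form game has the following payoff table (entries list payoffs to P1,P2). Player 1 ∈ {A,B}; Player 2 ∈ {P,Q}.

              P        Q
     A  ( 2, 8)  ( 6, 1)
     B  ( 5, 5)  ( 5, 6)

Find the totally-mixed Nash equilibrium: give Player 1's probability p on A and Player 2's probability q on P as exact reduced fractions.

P1 indiff ⇒ q·2+(1-q)·6 = q·5+(1-q)·5 ⇒ q(-3) = (1-q)(-1) ⇒ q = 1/4
P2 indiff ⇒ p·8+(1-p)·5 = p·1+(1-p)·6 ⇒ p(7) = (1-p)(1) ⇒ p = 1/8

(p,q) = (1/8, 1/4)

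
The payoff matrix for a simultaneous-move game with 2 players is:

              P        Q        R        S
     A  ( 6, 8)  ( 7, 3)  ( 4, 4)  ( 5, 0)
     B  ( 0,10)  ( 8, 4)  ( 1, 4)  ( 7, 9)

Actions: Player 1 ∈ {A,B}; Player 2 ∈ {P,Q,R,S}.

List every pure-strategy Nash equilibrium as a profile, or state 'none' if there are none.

NE set: (A,P)

(A,P): NE
(A,Q): not NE [P1→B gives 8>7; P2→P gives 8>3]
(A,R): not NE [P2→P gives 8>4]
(A,S): not NE [P1→B gives 7>5; P2→P gives 8>0]
(B,P): not NE [P1→A gives 6>0]
(B,Q): not NE [P2→P gives 10>4]
(B,R): not NE [P1→A gives 4>1; P2→P gives 10>4]
(B,S): not NE [P2→P gives 10>9]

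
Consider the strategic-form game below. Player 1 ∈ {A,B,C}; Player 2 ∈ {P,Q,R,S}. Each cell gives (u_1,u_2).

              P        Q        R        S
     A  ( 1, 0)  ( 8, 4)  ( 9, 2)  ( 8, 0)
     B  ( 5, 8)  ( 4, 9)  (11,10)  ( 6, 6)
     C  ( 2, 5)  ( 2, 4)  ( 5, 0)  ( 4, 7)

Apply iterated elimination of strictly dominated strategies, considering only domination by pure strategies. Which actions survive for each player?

Survivors P1:{A,B} P2:{Q,R}

P1 drop C (B beats it: P:5>2 Q:4>2 R:11>5 S:6>4)
P2 drop P (Q beats it: A:4>0 B:9>8)
P2 drop S (Q beats it: A:4>0 B:9>6)
P1→{A,B} P2→{Q,R}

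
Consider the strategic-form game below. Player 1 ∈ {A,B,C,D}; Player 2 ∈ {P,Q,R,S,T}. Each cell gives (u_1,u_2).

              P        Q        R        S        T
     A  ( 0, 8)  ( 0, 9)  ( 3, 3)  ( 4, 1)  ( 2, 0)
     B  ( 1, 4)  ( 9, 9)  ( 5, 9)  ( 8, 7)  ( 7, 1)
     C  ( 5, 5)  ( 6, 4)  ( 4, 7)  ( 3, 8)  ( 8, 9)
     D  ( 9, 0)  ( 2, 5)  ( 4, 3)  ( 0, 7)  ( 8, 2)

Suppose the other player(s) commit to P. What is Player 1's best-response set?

P1 best: {D}

u_1(A vs P) = 0
u_1(B vs P) = 1
u_1(C vs P) = 5
u_1(D vs P) = 9
max payoff 9 at {D}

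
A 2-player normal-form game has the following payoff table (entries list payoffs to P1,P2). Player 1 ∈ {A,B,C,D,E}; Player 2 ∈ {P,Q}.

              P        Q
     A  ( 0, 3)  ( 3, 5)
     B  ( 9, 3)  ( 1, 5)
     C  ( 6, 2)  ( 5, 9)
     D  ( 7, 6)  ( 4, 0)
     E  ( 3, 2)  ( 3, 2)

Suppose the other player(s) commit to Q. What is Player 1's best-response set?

argmax u_1 = {C}

u_1(A vs Q) = 3
u_1(B vs Q) = 1
u_1(C vs Q) = 5
u_1(D vs Q) = 4
u_1(E vs Q) = 3
max payoff 5 at {C}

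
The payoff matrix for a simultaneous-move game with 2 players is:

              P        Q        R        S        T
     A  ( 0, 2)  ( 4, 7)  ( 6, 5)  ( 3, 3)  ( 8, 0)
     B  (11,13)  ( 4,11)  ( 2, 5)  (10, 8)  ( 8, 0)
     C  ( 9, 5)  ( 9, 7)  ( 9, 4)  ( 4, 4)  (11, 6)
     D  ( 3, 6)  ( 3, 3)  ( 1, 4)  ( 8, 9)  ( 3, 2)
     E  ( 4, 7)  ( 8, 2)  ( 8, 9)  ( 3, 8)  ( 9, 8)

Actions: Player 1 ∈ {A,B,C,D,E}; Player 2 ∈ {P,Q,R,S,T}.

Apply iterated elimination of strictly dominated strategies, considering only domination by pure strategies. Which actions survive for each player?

P1 drop A (C beats it: P:9>0 Q:9>4 R:9>6 S:4>3 T:11>8)
P1 drop D (B beats it: P:11>3 Q:4>3 R:2>1 S:10>8 T:8>3)
P1 drop E (C beats it: P:9>4 Q:9>8 R:9>8 S:4>3 T:11>9)
P2 drop R (P beats it: B:13>5 C:5>4)
P2 drop S (P beats it: B:13>8 C:5>4)
P2 drop T (Q beats it: B:11>0 C:7>6)
P1→{B,C} P2→{P,Q}

IESDS → P1:{B,C} P2:{P,Q}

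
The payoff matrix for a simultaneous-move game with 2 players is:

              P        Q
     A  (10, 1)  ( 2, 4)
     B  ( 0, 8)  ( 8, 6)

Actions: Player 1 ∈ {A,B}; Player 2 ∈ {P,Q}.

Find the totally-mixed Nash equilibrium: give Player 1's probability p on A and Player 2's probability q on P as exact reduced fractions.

P1 indiff ⇒ q·10+(1-q)·2 = q·0+(1-q)·8 ⇒ q(10) = (1-q)(6) ⇒ q = 3/8
P2 indiff ⇒ p·1+(1-p)·8 = p·4+(1-p)·6 ⇒ p(-3) = (1-p)(-2) ⇒ p = 2/5

p=2/5, q=3/8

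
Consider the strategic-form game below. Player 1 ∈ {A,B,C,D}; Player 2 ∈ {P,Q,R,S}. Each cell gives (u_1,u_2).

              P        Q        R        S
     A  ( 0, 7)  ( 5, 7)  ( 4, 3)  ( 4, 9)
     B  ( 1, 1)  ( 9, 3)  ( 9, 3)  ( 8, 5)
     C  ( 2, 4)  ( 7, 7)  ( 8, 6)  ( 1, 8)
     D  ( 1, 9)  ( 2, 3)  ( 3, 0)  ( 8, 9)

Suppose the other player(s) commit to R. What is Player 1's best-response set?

argmax u_1 = {B}

u_1(A vs R) = 4
u_1(B vs R) = 9
u_1(C vs R) = 8
u_1(D vs R) = 3
max payoff 9 at {B}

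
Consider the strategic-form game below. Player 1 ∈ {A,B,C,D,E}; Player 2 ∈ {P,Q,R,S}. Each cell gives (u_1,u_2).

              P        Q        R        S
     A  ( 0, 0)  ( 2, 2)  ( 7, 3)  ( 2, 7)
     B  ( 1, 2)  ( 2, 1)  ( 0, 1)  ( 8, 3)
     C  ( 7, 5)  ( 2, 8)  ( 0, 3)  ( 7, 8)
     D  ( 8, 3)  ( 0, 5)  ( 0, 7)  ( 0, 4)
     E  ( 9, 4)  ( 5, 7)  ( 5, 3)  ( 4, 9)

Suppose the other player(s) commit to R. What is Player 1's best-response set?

P1 best: {A}

u_1(A vs R) = 7
u_1(B vs R) = 0
u_1(C vs R) = 0
u_1(D vs R) = 0
u_1(E vs R) = 5
max payoff 7 at {A}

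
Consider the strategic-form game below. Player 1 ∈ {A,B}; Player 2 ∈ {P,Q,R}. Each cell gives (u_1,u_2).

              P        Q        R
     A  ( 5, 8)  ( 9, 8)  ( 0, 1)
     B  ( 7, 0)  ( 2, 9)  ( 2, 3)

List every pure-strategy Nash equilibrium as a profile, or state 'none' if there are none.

PSNE = {(A,Q)}

(A,P): not NE [P1→B gives 7>5]
(A,Q): NE
(A,R): not NE [P1→B gives 2>0; P2→Q gives 8>1]
(B,P): not NE [P2→Q gives 9>0]
(B,Q): not NE [P1→A gives 9>2]
(B,R): not NE [P2→Q gives 9>3]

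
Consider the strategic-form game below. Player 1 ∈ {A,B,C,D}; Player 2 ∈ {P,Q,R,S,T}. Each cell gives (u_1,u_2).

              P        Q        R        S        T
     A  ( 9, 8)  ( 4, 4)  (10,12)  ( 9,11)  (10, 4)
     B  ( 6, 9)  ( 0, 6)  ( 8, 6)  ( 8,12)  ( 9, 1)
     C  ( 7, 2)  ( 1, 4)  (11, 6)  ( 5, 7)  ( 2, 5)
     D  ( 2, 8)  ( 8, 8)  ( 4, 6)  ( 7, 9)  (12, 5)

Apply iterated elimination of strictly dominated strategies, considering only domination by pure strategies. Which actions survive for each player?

Remaining: P1:{A,C} P2:{R,S}

P1 drop B (A beats it: P:9>6 Q:4>0 R:10>8 S:9>8 T:10>9)
P2 drop P (S beats it: A:11>8 C:7>2 D:9>8)
P2 drop Q (S beats it: A:11>4 C:7>4 D:9>8)
P2 drop T (R beats it: A:12>4 C:6>5 D:6>5)
P1 drop D (A beats it: R:10>4 S:9>7)
P1→{A,C} P2→{R,S}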